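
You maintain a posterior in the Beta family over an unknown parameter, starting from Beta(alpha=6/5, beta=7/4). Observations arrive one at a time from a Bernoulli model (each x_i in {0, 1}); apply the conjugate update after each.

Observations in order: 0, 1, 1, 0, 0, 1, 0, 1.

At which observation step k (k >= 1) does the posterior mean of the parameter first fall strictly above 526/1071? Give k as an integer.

obs 1: x=0 → posterior Beta(6/5, 11/4)
obs 2: x=1 → posterior Beta(11/5, 11/4)
obs 3: x=1 → posterior Beta(16/5, 11/4)
obs 4: x=0 → posterior Beta(16/5, 15/4)
obs 5: x=0 → posterior Beta(16/5, 19/4)
obs 6: x=1 → posterior Beta(21/5, 19/4)
obs 7: x=0 → posterior Beta(21/5, 23/4)
obs 8: x=1 → posterior Beta(26/5, 23/4)

k = 3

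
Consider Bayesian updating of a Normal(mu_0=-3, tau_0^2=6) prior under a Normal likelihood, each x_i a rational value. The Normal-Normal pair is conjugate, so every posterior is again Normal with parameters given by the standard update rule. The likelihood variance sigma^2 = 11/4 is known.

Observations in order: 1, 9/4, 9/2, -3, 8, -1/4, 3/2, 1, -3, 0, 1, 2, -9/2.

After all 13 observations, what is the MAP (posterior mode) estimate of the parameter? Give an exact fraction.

obs 1: x=1 → posterior Normal(-9/35, 66/35)
obs 2: x=9/4 → posterior Normal(45/59, 66/59)
obs 3: x=9/2 → posterior Normal(153/83, 66/83)
obs 4: x=-3 → posterior Normal(81/107, 66/107)
obs 5: x=8 → posterior Normal(273/131, 66/131)
obs 6: x=-1/4 → posterior Normal(267/155, 66/155)
obs 7: x=3/2 → posterior Normal(303/179, 66/179)
obs 8: x=1 → posterior Normal(327/203, 66/203)
obs 9: x=-3 → posterior Normal(255/227, 66/227)
obs 10: x=0 → posterior Normal(255/251, 66/251)
obs 11: x=1 → posterior Normal(279/275, 6/25)
obs 12: x=2 → posterior Normal(327/299, 66/299)
obs 13: x=-9/2 → posterior Normal(219/323, 66/323)

219/323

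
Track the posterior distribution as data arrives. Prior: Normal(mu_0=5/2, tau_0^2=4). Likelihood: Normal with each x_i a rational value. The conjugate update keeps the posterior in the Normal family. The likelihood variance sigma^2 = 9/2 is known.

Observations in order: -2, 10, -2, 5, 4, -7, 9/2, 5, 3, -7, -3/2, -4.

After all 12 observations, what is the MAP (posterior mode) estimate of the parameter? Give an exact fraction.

obs 1: x=-2 → posterior Normal(13/34, 36/17)
obs 2: x=10 → posterior Normal(173/50, 36/25)
obs 3: x=-2 → posterior Normal(47/22, 12/11)
obs 4: x=5 → posterior Normal(221/82, 36/41)
obs 5: x=4 → posterior Normal(285/98, 36/49)
obs 6: x=-7 → posterior Normal(173/114, 12/19)
obs 7: x=9/2 → posterior Normal(49/26, 36/65)
obs 8: x=5 → posterior Normal(325/146, 36/73)
obs 9: x=3 → posterior Normal(373/162, 4/9)
obs 10: x=-7 → posterior Normal(261/178, 36/89)
obs 11: x=-3/2 → posterior Normal(237/194, 36/97)
obs 12: x=-4 → posterior Normal(173/210, 12/35)

173/210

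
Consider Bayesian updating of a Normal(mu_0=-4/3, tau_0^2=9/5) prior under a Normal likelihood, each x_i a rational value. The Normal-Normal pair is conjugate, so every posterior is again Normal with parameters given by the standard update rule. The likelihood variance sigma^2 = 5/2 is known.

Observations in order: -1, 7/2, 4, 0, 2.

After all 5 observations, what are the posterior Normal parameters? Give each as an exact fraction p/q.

mu_0=359/345, tau_0^2=9/23

obs 1: x=-1 → posterior Normal(-154/129, 45/43)
obs 2: x=7/2 → posterior Normal(35/183, 45/61)
obs 3: x=4 → posterior Normal(251/237, 45/79)
obs 4: x=0 → posterior Normal(251/291, 45/97)
obs 5: x=2 → posterior Normal(359/345, 9/23)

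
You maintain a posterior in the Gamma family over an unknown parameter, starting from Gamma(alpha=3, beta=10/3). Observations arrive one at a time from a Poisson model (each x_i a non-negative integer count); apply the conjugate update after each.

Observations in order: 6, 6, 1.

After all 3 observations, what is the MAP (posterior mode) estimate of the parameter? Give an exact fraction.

45/19

obs 1: x=6 → posterior Gamma(9, 13/3)
obs 2: x=6 → posterior Gamma(15, 16/3)
obs 3: x=1 → posterior Gamma(16, 19/3)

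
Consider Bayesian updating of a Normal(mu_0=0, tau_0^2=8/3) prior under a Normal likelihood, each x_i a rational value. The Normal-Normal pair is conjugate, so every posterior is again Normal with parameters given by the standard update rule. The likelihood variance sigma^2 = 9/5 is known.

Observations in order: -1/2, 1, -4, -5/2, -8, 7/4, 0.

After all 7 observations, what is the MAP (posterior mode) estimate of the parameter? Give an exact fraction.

-490/307

obs 1: x=-1/2 → posterior Normal(-20/67, 72/67)
obs 2: x=1 → posterior Normal(20/107, 72/107)
obs 3: x=-4 → posterior Normal(-20/21, 24/49)
obs 4: x=-5/2 → posterior Normal(-240/187, 72/187)
obs 5: x=-8 → posterior Normal(-560/227, 72/227)
obs 6: x=7/4 → posterior Normal(-490/267, 24/89)
obs 7: x=0 → posterior Normal(-490/307, 72/307)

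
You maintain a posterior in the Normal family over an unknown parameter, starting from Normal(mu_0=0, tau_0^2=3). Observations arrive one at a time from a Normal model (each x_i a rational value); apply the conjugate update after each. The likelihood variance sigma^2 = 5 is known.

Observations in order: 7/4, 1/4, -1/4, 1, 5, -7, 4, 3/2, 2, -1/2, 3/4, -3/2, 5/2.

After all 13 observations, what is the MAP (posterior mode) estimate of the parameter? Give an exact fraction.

obs 1: x=7/4 → posterior Normal(21/32, 15/8)
obs 2: x=1/4 → posterior Normal(6/11, 15/11)
obs 3: x=-1/4 → posterior Normal(3/8, 15/14)
obs 4: x=1 → posterior Normal(33/68, 15/17)
obs 5: x=5 → posterior Normal(93/80, 3/4)
obs 6: x=-7 → posterior Normal(9/92, 15/23)
obs 7: x=4 → posterior Normal(57/104, 15/26)
obs 8: x=3/2 → posterior Normal(75/116, 15/29)
obs 9: x=2 → posterior Normal(99/128, 15/32)
obs 10: x=-1/2 → posterior Normal(93/140, 3/7)
obs 11: x=3/4 → posterior Normal(51/76, 15/38)
obs 12: x=-3/2 → posterior Normal(21/41, 15/41)
obs 13: x=5/2 → posterior Normal(57/88, 15/44)

57/88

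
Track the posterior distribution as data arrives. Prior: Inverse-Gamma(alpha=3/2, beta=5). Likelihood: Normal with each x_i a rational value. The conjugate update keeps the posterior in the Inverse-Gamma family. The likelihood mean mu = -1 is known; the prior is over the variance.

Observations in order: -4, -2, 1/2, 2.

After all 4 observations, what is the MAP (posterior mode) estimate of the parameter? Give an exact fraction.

obs 1: x=-4 → posterior Inverse-Gamma(2, 19/2)
obs 2: x=-2 → posterior Inverse-Gamma(5/2, 10)
obs 3: x=1/2 → posterior Inverse-Gamma(3, 89/8)
obs 4: x=2 → posterior Inverse-Gamma(7/2, 125/8)

125/36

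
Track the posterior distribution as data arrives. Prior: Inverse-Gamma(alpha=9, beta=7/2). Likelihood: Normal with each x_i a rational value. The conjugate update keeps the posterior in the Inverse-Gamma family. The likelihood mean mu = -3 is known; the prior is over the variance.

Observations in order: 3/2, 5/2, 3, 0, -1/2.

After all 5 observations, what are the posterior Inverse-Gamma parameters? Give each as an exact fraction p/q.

obs 1: x=3/2 → posterior Inverse-Gamma(19/2, 109/8)
obs 2: x=5/2 → posterior Inverse-Gamma(10, 115/4)
obs 3: x=3 → posterior Inverse-Gamma(21/2, 187/4)
obs 4: x=0 → posterior Inverse-Gamma(11, 205/4)
obs 5: x=-1/2 → posterior Inverse-Gamma(23/2, 435/8)

alpha=23/2, beta=435/8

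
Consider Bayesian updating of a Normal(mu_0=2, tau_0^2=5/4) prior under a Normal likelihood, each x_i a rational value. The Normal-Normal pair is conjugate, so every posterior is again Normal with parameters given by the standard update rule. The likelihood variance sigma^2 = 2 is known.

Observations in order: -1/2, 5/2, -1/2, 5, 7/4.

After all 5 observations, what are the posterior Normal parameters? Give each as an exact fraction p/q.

obs 1: x=-1/2 → posterior Normal(27/26, 10/13)
obs 2: x=5/2 → posterior Normal(13/9, 5/9)
obs 3: x=-1/2 → posterior Normal(47/46, 10/23)
obs 4: x=5 → posterior Normal(97/56, 5/14)
obs 5: x=7/4 → posterior Normal(229/132, 10/33)

mu_0=229/132, tau_0^2=10/33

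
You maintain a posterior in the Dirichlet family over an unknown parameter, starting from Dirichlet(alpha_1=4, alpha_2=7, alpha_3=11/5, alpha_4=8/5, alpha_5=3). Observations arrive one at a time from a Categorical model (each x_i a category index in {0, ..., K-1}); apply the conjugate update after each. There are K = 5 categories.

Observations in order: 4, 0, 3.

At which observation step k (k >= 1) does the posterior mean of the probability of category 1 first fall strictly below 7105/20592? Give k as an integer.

obs 1: x=4 → posterior Dirichlet(4, 7, 11/5, 8/5, 4)
obs 2: x=0 → posterior Dirichlet(5, 7, 11/5, 8/5, 4)
obs 3: x=3 → posterior Dirichlet(5, 7, 11/5, 13/5, 4)

k = 3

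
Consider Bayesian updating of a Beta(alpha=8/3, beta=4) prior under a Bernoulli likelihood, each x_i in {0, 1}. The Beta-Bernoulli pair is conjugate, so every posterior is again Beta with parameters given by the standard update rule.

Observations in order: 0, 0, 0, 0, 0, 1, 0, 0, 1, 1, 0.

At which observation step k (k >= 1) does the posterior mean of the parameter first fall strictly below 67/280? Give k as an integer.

obs 1: x=0 → posterior Beta(8/3, 5)
obs 2: x=0 → posterior Beta(8/3, 6)
obs 3: x=0 → posterior Beta(8/3, 7)
obs 4: x=0 → posterior Beta(8/3, 8)
obs 5: x=0 → posterior Beta(8/3, 9)
obs 6: x=1 → posterior Beta(11/3, 9)
obs 7: x=0 → posterior Beta(11/3, 10)
obs 8: x=0 → posterior Beta(11/3, 11)
obs 9: x=1 → posterior Beta(14/3, 11)
obs 10: x=1 → posterior Beta(17/3, 11)
obs 11: x=0 → posterior Beta(17/3, 12)

k = 5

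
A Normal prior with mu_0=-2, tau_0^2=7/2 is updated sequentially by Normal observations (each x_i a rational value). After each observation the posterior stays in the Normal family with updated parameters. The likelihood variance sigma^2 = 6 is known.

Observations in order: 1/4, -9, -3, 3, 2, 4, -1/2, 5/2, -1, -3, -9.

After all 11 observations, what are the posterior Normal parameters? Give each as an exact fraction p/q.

mu_0=-481/356, tau_0^2=42/89

obs 1: x=1/4 → posterior Normal(-89/76, 42/19)
obs 2: x=-9 → posterior Normal(-341/104, 21/13)
obs 3: x=-3 → posterior Normal(-425/132, 14/11)
obs 4: x=3 → posterior Normal(-341/160, 21/20)
obs 5: x=2 → posterior Normal(-285/188, 42/47)
obs 6: x=4 → posterior Normal(-173/216, 7/9)
obs 7: x=-1/2 → posterior Normal(-187/244, 42/61)
obs 8: x=5/2 → posterior Normal(-117/272, 21/34)
obs 9: x=-1 → posterior Normal(-29/60, 14/25)
obs 10: x=-3 → posterior Normal(-229/328, 21/41)
obs 11: x=-9 → posterior Normal(-481/356, 42/89)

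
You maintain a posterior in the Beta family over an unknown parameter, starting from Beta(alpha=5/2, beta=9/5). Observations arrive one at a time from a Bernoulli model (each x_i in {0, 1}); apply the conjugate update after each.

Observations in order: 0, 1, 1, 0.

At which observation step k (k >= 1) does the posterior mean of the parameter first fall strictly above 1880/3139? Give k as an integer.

k = 3

obs 1: x=0 → posterior Beta(5/2, 14/5)
obs 2: x=1 → posterior Beta(7/2, 14/5)
obs 3: x=1 → posterior Beta(9/2, 14/5)
obs 4: x=0 → posterior Beta(9/2, 19/5)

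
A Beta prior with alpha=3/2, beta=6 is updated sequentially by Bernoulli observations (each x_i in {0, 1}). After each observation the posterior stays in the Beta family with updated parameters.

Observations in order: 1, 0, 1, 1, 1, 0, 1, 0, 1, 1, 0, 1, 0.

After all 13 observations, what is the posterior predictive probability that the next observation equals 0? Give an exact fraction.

obs 1: x=1 → posterior Beta(5/2, 6)
obs 2: x=0 → posterior Beta(5/2, 7)
obs 3: x=1 → posterior Beta(7/2, 7)
obs 4: x=1 → posterior Beta(9/2, 7)
obs 5: x=1 → posterior Beta(11/2, 7)
obs 6: x=0 → posterior Beta(11/2, 8)
obs 7: x=1 → posterior Beta(13/2, 8)
obs 8: x=0 → posterior Beta(13/2, 9)
obs 9: x=1 → posterior Beta(15/2, 9)
obs 10: x=1 → posterior Beta(17/2, 9)
obs 11: x=0 → posterior Beta(17/2, 10)
obs 12: x=1 → posterior Beta(19/2, 10)
obs 13: x=0 → posterior Beta(19/2, 11)

22/41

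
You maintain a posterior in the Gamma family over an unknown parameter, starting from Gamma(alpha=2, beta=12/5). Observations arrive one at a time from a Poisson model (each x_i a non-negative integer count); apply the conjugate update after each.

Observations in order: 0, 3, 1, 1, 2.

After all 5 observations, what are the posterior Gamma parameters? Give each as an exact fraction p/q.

obs 1: x=0 → posterior Gamma(2, 17/5)
obs 2: x=3 → posterior Gamma(5, 22/5)
obs 3: x=1 → posterior Gamma(6, 27/5)
obs 4: x=1 → posterior Gamma(7, 32/5)
obs 5: x=2 → posterior Gamma(9, 37/5)

alpha=9, beta=37/5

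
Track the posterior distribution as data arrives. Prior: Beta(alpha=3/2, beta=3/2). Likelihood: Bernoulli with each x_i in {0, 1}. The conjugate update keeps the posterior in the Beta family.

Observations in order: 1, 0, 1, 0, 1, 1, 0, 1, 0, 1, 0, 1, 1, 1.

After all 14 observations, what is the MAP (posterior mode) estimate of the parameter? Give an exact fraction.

obs 1: x=1 → posterior Beta(5/2, 3/2)
obs 2: x=0 → posterior Beta(5/2, 5/2)
obs 3: x=1 → posterior Beta(7/2, 5/2)
obs 4: x=0 → posterior Beta(7/2, 7/2)
obs 5: x=1 → posterior Beta(9/2, 7/2)
obs 6: x=1 → posterior Beta(11/2, 7/2)
obs 7: x=0 → posterior Beta(11/2, 9/2)
obs 8: x=1 → posterior Beta(13/2, 9/2)
obs 9: x=0 → posterior Beta(13/2, 11/2)
obs 10: x=1 → posterior Beta(15/2, 11/2)
obs 11: x=0 → posterior Beta(15/2, 13/2)
obs 12: x=1 → posterior Beta(17/2, 13/2)
obs 13: x=1 → posterior Beta(19/2, 13/2)
obs 14: x=1 → posterior Beta(21/2, 13/2)

19/30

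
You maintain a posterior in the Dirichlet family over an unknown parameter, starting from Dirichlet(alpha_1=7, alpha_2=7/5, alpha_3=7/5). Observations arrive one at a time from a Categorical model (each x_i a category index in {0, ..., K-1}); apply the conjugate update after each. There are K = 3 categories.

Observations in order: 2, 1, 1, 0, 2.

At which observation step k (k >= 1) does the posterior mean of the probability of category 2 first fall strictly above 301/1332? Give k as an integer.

obs 1: x=2 → posterior Dirichlet(7, 7/5, 12/5)
obs 2: x=1 → posterior Dirichlet(7, 12/5, 12/5)
obs 3: x=1 → posterior Dirichlet(7, 17/5, 12/5)
obs 4: x=0 → posterior Dirichlet(8, 17/5, 12/5)
obs 5: x=2 → posterior Dirichlet(8, 17/5, 17/5)

k = 5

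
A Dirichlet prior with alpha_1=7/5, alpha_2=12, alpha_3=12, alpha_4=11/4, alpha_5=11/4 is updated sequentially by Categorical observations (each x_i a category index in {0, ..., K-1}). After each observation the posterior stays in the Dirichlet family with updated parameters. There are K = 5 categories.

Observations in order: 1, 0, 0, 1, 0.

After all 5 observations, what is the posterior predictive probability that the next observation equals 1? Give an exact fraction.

140/359

obs 1: x=1 → posterior Dirichlet(7/5, 13, 12, 11/4, 11/4)
obs 2: x=0 → posterior Dirichlet(12/5, 13, 12, 11/4, 11/4)
obs 3: x=0 → posterior Dirichlet(17/5, 13, 12, 11/4, 11/4)
obs 4: x=1 → posterior Dirichlet(17/5, 14, 12, 11/4, 11/4)
obs 5: x=0 → posterior Dirichlet(22/5, 14, 12, 11/4, 11/4)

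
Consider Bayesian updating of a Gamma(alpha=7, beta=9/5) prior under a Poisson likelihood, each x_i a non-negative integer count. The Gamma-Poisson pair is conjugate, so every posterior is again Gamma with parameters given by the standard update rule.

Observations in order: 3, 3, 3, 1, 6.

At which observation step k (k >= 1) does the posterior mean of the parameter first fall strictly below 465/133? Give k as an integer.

k = 2

obs 1: x=3 → posterior Gamma(10, 14/5)
obs 2: x=3 → posterior Gamma(13, 19/5)
obs 3: x=3 → posterior Gamma(16, 24/5)
obs 4: x=1 → posterior Gamma(17, 29/5)
obs 5: x=6 → posterior Gamma(23, 34/5)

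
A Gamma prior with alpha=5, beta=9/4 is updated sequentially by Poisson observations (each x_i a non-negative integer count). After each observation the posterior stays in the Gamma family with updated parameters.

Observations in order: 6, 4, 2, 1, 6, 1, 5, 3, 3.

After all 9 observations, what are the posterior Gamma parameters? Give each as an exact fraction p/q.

obs 1: x=6 → posterior Gamma(11, 13/4)
obs 2: x=4 → posterior Gamma(15, 17/4)
obs 3: x=2 → posterior Gamma(17, 21/4)
obs 4: x=1 → posterior Gamma(18, 25/4)
obs 5: x=6 → posterior Gamma(24, 29/4)
obs 6: x=1 → posterior Gamma(25, 33/4)
obs 7: x=5 → posterior Gamma(30, 37/4)
obs 8: x=3 → posterior Gamma(33, 41/4)
obs 9: x=3 → posterior Gamma(36, 45/4)

alpha=36, beta=45/4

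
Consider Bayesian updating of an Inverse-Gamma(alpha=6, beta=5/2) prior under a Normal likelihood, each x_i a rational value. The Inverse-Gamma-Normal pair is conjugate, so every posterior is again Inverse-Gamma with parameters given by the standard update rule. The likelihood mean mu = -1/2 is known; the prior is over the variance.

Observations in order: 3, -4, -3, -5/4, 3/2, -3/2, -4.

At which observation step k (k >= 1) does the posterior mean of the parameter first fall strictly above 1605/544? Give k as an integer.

obs 1: x=3 → posterior Inverse-Gamma(13/2, 69/8)
obs 2: x=-4 → posterior Inverse-Gamma(7, 59/4)
obs 3: x=-3 → posterior Inverse-Gamma(15/2, 143/8)
obs 4: x=-5/4 → posterior Inverse-Gamma(8, 581/32)
obs 5: x=3/2 → posterior Inverse-Gamma(17/2, 645/32)
obs 6: x=-3/2 → posterior Inverse-Gamma(9, 661/32)
obs 7: x=-4 → posterior Inverse-Gamma(19/2, 857/32)

k = 7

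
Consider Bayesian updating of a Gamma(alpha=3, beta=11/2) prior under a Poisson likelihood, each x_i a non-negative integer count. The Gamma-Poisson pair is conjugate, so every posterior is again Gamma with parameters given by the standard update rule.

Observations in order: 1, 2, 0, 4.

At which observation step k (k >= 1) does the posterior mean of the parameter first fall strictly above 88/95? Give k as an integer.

obs 1: x=1 → posterior Gamma(4, 13/2)
obs 2: x=2 → posterior Gamma(6, 15/2)
obs 3: x=0 → posterior Gamma(6, 17/2)
obs 4: x=4 → posterior Gamma(10, 19/2)

k = 4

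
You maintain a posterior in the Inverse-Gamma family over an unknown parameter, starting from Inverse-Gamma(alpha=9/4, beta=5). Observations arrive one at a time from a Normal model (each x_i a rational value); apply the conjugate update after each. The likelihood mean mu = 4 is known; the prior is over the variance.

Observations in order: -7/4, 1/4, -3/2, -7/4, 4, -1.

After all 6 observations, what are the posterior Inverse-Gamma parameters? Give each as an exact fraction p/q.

obs 1: x=-7/4 → posterior Inverse-Gamma(11/4, 689/32)
obs 2: x=1/4 → posterior Inverse-Gamma(13/4, 457/16)
obs 3: x=-3/2 → posterior Inverse-Gamma(15/4, 699/16)
obs 4: x=-7/4 → posterior Inverse-Gamma(17/4, 1927/32)
obs 5: x=4 → posterior Inverse-Gamma(19/4, 1927/32)
obs 6: x=-1 → posterior Inverse-Gamma(21/4, 2327/32)

alpha=21/4, beta=2327/32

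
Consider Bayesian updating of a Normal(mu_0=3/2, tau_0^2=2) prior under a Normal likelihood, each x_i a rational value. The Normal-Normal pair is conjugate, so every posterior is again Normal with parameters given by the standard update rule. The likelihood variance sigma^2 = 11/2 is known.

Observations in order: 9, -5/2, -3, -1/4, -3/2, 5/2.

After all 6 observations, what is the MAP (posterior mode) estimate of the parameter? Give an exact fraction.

obs 1: x=9 → posterior Normal(7/2, 22/15)
obs 2: x=-5/2 → posterior Normal(85/38, 22/19)
obs 3: x=-3 → posterior Normal(61/46, 22/23)
obs 4: x=-1/4 → posterior Normal(59/54, 22/27)
obs 5: x=-3/2 → posterior Normal(47/62, 22/31)
obs 6: x=5/2 → posterior Normal(67/70, 22/35)

67/70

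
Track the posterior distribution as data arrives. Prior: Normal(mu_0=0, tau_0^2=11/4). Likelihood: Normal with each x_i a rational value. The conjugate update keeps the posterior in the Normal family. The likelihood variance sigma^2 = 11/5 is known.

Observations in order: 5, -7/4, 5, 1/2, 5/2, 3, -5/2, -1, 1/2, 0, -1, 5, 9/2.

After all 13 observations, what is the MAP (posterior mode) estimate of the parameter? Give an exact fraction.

obs 1: x=5 → posterior Normal(25/9, 11/9)
obs 2: x=-7/4 → posterior Normal(65/56, 11/14)
obs 3: x=5 → posterior Normal(165/76, 11/19)
obs 4: x=1/2 → posterior Normal(175/96, 11/24)
obs 5: x=5/2 → posterior Normal(225/116, 11/29)
obs 6: x=3 → posterior Normal(285/136, 11/34)
obs 7: x=-5/2 → posterior Normal(235/156, 11/39)
obs 8: x=-1 → posterior Normal(215/176, 1/4)
obs 9: x=1/2 → posterior Normal(225/196, 11/49)
obs 10: x=0 → posterior Normal(25/24, 11/54)
obs 11: x=-1 → posterior Normal(205/236, 11/59)
obs 12: x=5 → posterior Normal(305/256, 11/64)
obs 13: x=9/2 → posterior Normal(395/276, 11/69)

395/276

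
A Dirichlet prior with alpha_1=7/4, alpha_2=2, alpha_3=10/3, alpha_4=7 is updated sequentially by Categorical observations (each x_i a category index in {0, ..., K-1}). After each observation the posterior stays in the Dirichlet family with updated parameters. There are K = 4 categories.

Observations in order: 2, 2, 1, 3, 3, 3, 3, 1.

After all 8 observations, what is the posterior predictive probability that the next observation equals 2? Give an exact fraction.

obs 1: x=2 → posterior Dirichlet(7/4, 2, 13/3, 7)
obs 2: x=2 → posterior Dirichlet(7/4, 2, 16/3, 7)
obs 3: x=1 → posterior Dirichlet(7/4, 3, 16/3, 7)
obs 4: x=3 → posterior Dirichlet(7/4, 3, 16/3, 8)
obs 5: x=3 → posterior Dirichlet(7/4, 3, 16/3, 9)
obs 6: x=3 → posterior Dirichlet(7/4, 3, 16/3, 10)
obs 7: x=3 → posterior Dirichlet(7/4, 3, 16/3, 11)
obs 8: x=1 → posterior Dirichlet(7/4, 4, 16/3, 11)

64/265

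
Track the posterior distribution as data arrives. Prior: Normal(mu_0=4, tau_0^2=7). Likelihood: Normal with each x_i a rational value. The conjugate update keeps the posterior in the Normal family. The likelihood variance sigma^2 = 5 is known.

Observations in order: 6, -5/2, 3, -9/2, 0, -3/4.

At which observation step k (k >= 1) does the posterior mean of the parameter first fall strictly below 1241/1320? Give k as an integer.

k = 5

obs 1: x=6 → posterior Normal(31/6, 35/12)
obs 2: x=-5/2 → posterior Normal(89/38, 35/19)
obs 3: x=3 → posterior Normal(131/52, 35/26)
obs 4: x=-9/2 → posterior Normal(34/33, 35/33)
obs 5: x=0 → posterior Normal(17/20, 7/8)
obs 6: x=-3/4 → posterior Normal(115/188, 35/47)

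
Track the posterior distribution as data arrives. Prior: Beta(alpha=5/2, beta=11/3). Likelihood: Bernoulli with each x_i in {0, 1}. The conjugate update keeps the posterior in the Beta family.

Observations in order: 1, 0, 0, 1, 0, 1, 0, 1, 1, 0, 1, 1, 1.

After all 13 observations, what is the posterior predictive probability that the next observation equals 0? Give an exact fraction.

obs 1: x=1 → posterior Beta(7/2, 11/3)
obs 2: x=0 → posterior Beta(7/2, 14/3)
obs 3: x=0 → posterior Beta(7/2, 17/3)
obs 4: x=1 → posterior Beta(9/2, 17/3)
obs 5: x=0 → posterior Beta(9/2, 20/3)
obs 6: x=1 → posterior Beta(11/2, 20/3)
obs 7: x=0 → posterior Beta(11/2, 23/3)
obs 8: x=1 → posterior Beta(13/2, 23/3)
obs 9: x=1 → posterior Beta(15/2, 23/3)
obs 10: x=0 → posterior Beta(15/2, 26/3)
obs 11: x=1 → posterior Beta(17/2, 26/3)
obs 12: x=1 → posterior Beta(19/2, 26/3)
obs 13: x=1 → posterior Beta(21/2, 26/3)

52/115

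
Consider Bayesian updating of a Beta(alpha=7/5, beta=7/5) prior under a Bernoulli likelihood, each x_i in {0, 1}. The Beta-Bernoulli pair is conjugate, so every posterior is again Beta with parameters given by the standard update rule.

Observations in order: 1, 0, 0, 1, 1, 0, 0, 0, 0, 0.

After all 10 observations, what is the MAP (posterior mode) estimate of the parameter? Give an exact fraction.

17/54

obs 1: x=1 → posterior Beta(12/5, 7/5)
obs 2: x=0 → posterior Beta(12/5, 12/5)
obs 3: x=0 → posterior Beta(12/5, 17/5)
obs 4: x=1 → posterior Beta(17/5, 17/5)
obs 5: x=1 → posterior Beta(22/5, 17/5)
obs 6: x=0 → posterior Beta(22/5, 22/5)
obs 7: x=0 → posterior Beta(22/5, 27/5)
obs 8: x=0 → posterior Beta(22/5, 32/5)
obs 9: x=0 → posterior Beta(22/5, 37/5)
obs 10: x=0 → posterior Beta(22/5, 42/5)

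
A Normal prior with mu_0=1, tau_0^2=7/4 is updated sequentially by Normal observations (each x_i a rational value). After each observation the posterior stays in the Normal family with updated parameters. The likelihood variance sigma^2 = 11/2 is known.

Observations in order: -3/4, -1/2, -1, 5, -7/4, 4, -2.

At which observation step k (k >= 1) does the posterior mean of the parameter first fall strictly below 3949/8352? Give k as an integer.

k = 2

obs 1: x=-3/4 → posterior Normal(67/116, 77/58)
obs 2: x=-1/2 → posterior Normal(53/144, 77/72)
obs 3: x=-1 → posterior Normal(25/172, 77/86)
obs 4: x=5 → posterior Normal(33/40, 77/100)
obs 5: x=-7/4 → posterior Normal(29/57, 77/114)
obs 6: x=4 → posterior Normal(57/64, 77/128)
obs 7: x=-2 → posterior Normal(43/71, 77/142)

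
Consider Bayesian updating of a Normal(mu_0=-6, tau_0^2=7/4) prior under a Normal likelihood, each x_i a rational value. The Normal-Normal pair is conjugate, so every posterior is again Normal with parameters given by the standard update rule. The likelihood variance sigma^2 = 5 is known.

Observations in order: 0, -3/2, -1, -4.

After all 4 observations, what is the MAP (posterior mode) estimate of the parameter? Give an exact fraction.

-331/96

obs 1: x=0 → posterior Normal(-40/9, 35/27)
obs 2: x=-3/2 → posterior Normal(-261/68, 35/34)
obs 3: x=-1 → posterior Normal(-275/82, 35/41)
obs 4: x=-4 → posterior Normal(-331/96, 35/48)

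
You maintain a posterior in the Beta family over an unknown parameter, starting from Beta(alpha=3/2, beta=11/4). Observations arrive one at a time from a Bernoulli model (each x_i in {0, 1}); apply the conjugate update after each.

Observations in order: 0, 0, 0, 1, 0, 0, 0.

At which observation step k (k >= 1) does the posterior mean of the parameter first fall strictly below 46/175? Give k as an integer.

k = 2

obs 1: x=0 → posterior Beta(3/2, 15/4)
obs 2: x=0 → posterior Beta(3/2, 19/4)
obs 3: x=0 → posterior Beta(3/2, 23/4)
obs 4: x=1 → posterior Beta(5/2, 23/4)
obs 5: x=0 → posterior Beta(5/2, 27/4)
obs 6: x=0 → posterior Beta(5/2, 31/4)
obs 7: x=0 → posterior Beta(5/2, 35/4)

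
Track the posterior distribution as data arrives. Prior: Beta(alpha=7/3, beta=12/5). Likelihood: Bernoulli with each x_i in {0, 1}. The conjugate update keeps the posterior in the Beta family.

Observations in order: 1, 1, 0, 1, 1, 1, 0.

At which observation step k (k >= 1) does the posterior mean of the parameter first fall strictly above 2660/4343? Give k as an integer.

obs 1: x=1 → posterior Beta(10/3, 12/5)
obs 2: x=1 → posterior Beta(13/3, 12/5)
obs 3: x=0 → posterior Beta(13/3, 17/5)
obs 4: x=1 → posterior Beta(16/3, 17/5)
obs 5: x=1 → posterior Beta(19/3, 17/5)
obs 6: x=1 → posterior Beta(22/3, 17/5)
obs 7: x=0 → posterior Beta(22/3, 22/5)

k = 2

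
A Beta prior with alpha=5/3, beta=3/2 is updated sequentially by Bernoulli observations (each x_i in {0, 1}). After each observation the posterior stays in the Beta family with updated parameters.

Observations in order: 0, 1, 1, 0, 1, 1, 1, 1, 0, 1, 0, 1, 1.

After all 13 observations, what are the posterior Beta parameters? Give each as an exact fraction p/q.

alpha=32/3, beta=11/2

obs 1: x=0 → posterior Beta(5/3, 5/2)
obs 2: x=1 → posterior Beta(8/3, 5/2)
obs 3: x=1 → posterior Beta(11/3, 5/2)
obs 4: x=0 → posterior Beta(11/3, 7/2)
obs 5: x=1 → posterior Beta(14/3, 7/2)
obs 6: x=1 → posterior Beta(17/3, 7/2)
obs 7: x=1 → posterior Beta(20/3, 7/2)
obs 8: x=1 → posterior Beta(23/3, 7/2)
obs 9: x=0 → posterior Beta(23/3, 9/2)
obs 10: x=1 → posterior Beta(26/3, 9/2)
obs 11: x=0 → posterior Beta(26/3, 11/2)
obs 12: x=1 → posterior Beta(29/3, 11/2)
obs 13: x=1 → posterior Beta(32/3, 11/2)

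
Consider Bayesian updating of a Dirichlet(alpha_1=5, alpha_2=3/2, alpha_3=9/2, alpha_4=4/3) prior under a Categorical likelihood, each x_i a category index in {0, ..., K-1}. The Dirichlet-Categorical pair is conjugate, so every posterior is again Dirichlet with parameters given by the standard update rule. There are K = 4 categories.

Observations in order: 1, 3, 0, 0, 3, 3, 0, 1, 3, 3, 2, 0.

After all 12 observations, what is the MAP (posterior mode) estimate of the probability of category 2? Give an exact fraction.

obs 1: x=1 → posterior Dirichlet(5, 5/2, 9/2, 4/3)
obs 2: x=3 → posterior Dirichlet(5, 5/2, 9/2, 7/3)
obs 3: x=0 → posterior Dirichlet(6, 5/2, 9/2, 7/3)
obs 4: x=0 → posterior Dirichlet(7, 5/2, 9/2, 7/3)
obs 5: x=3 → posterior Dirichlet(7, 5/2, 9/2, 10/3)
obs 6: x=3 → posterior Dirichlet(7, 5/2, 9/2, 13/3)
obs 7: x=0 → posterior Dirichlet(8, 5/2, 9/2, 13/3)
obs 8: x=1 → posterior Dirichlet(8, 7/2, 9/2, 13/3)
obs 9: x=3 → posterior Dirichlet(8, 7/2, 9/2, 16/3)
obs 10: x=3 → posterior Dirichlet(8, 7/2, 9/2, 19/3)
obs 11: x=2 → posterior Dirichlet(8, 7/2, 11/2, 19/3)
obs 12: x=0 → posterior Dirichlet(9, 7/2, 11/2, 19/3)

27/122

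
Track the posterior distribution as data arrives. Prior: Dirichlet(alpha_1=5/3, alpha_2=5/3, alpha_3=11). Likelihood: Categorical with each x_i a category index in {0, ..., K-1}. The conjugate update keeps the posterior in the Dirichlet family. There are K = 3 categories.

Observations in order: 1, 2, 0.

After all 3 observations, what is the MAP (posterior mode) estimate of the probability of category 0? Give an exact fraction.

obs 1: x=1 → posterior Dirichlet(5/3, 8/3, 11)
obs 2: x=2 → posterior Dirichlet(5/3, 8/3, 12)
obs 3: x=0 → posterior Dirichlet(8/3, 8/3, 12)

5/43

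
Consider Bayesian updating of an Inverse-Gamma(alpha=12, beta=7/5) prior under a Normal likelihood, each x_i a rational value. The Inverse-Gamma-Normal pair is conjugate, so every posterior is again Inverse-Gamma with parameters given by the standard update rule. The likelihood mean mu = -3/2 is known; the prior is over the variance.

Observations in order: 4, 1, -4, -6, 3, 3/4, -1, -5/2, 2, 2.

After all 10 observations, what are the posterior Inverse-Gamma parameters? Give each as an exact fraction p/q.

alpha=17, beta=9349/160

obs 1: x=4 → posterior Inverse-Gamma(25/2, 661/40)
obs 2: x=1 → posterior Inverse-Gamma(13, 393/20)
obs 3: x=-4 → posterior Inverse-Gamma(27/2, 911/40)
obs 4: x=-6 → posterior Inverse-Gamma(14, 329/10)
obs 5: x=3 → posterior Inverse-Gamma(29/2, 1721/40)
obs 6: x=3/4 → posterior Inverse-Gamma(15, 7289/160)
obs 7: x=-1 → posterior Inverse-Gamma(31/2, 7309/160)
obs 8: x=-5/2 → posterior Inverse-Gamma(16, 7389/160)
obs 9: x=2 → posterior Inverse-Gamma(33/2, 8369/160)
obs 10: x=2 → posterior Inverse-Gamma(17, 9349/160)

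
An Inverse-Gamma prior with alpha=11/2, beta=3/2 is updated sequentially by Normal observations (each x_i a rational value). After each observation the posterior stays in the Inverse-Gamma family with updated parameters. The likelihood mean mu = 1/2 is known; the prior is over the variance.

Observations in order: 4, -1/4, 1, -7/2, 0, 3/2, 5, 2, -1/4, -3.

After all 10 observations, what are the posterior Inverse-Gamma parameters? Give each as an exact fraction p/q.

obs 1: x=4 → posterior Inverse-Gamma(6, 61/8)
obs 2: x=-1/4 → posterior Inverse-Gamma(13/2, 253/32)
obs 3: x=1 → posterior Inverse-Gamma(7, 257/32)
obs 4: x=-7/2 → posterior Inverse-Gamma(15/2, 513/32)
obs 5: x=0 → posterior Inverse-Gamma(8, 517/32)
obs 6: x=3/2 → posterior Inverse-Gamma(17/2, 533/32)
obs 7: x=5 → posterior Inverse-Gamma(9, 857/32)
obs 8: x=2 → posterior Inverse-Gamma(19/2, 893/32)
obs 9: x=-1/4 → posterior Inverse-Gamma(10, 451/16)
obs 10: x=-3 → posterior Inverse-Gamma(21/2, 549/16)

alpha=21/2, beta=549/16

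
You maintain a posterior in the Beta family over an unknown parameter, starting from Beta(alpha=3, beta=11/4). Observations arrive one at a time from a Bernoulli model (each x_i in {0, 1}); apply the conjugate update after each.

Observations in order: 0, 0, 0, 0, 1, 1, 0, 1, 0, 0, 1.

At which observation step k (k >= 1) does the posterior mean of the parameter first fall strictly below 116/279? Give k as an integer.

k = 2

obs 1: x=0 → posterior Beta(3, 15/4)
obs 2: x=0 → posterior Beta(3, 19/4)
obs 3: x=0 → posterior Beta(3, 23/4)
obs 4: x=0 → posterior Beta(3, 27/4)
obs 5: x=1 → posterior Beta(4, 27/4)
obs 6: x=1 → posterior Beta(5, 27/4)
obs 7: x=0 → posterior Beta(5, 31/4)
obs 8: x=1 → posterior Beta(6, 31/4)
obs 9: x=0 → posterior Beta(6, 35/4)
obs 10: x=0 → posterior Beta(6, 39/4)
obs 11: x=1 → posterior Beta(7, 39/4)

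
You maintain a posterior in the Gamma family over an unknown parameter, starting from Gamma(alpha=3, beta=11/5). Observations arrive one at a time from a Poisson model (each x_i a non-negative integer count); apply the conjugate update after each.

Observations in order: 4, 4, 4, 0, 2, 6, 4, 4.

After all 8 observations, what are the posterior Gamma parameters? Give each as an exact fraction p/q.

obs 1: x=4 → posterior Gamma(7, 16/5)
obs 2: x=4 → posterior Gamma(11, 21/5)
obs 3: x=4 → posterior Gamma(15, 26/5)
obs 4: x=0 → posterior Gamma(15, 31/5)
obs 5: x=2 → posterior Gamma(17, 36/5)
obs 6: x=6 → posterior Gamma(23, 41/5)
obs 7: x=4 → posterior Gamma(27, 46/5)
obs 8: x=4 → posterior Gamma(31, 51/5)

alpha=31, beta=51/5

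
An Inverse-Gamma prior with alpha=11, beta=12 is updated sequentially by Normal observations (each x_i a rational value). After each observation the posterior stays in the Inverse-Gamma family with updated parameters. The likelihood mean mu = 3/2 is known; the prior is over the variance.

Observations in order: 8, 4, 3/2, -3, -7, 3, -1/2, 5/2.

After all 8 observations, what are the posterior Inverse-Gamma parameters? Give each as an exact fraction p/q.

alpha=15, beta=689/8

obs 1: x=8 → posterior Inverse-Gamma(23/2, 265/8)
obs 2: x=4 → posterior Inverse-Gamma(12, 145/4)
obs 3: x=3/2 → posterior Inverse-Gamma(25/2, 145/4)
obs 4: x=-3 → posterior Inverse-Gamma(13, 371/8)
obs 5: x=-7 → posterior Inverse-Gamma(27/2, 165/2)
obs 6: x=3 → posterior Inverse-Gamma(14, 669/8)
obs 7: x=-1/2 → posterior Inverse-Gamma(29/2, 685/8)
obs 8: x=5/2 → posterior Inverse-Gamma(15, 689/8)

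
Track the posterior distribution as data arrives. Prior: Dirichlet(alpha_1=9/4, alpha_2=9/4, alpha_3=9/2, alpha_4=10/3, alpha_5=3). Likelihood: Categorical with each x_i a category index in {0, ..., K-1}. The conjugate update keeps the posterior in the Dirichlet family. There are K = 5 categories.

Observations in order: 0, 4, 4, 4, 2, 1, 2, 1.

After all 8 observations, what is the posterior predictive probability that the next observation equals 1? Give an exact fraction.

obs 1: x=0 → posterior Dirichlet(13/4, 9/4, 9/2, 10/3, 3)
obs 2: x=4 → posterior Dirichlet(13/4, 9/4, 9/2, 10/3, 4)
obs 3: x=4 → posterior Dirichlet(13/4, 9/4, 9/2, 10/3, 5)
obs 4: x=4 → posterior Dirichlet(13/4, 9/4, 9/2, 10/3, 6)
obs 5: x=2 → posterior Dirichlet(13/4, 9/4, 11/2, 10/3, 6)
obs 6: x=1 → posterior Dirichlet(13/4, 13/4, 11/2, 10/3, 6)
obs 7: x=2 → posterior Dirichlet(13/4, 13/4, 13/2, 10/3, 6)
obs 8: x=1 → posterior Dirichlet(13/4, 17/4, 13/2, 10/3, 6)

51/280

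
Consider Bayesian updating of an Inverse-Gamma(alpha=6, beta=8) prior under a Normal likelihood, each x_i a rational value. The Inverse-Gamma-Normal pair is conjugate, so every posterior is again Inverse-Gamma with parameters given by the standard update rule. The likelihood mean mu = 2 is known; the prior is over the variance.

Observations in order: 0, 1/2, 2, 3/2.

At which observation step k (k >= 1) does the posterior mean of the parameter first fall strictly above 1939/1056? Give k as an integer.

k = 2

obs 1: x=0 → posterior Inverse-Gamma(13/2, 10)
obs 2: x=1/2 → posterior Inverse-Gamma(7, 89/8)
obs 3: x=2 → posterior Inverse-Gamma(15/2, 89/8)
obs 4: x=3/2 → posterior Inverse-Gamma(8, 45/4)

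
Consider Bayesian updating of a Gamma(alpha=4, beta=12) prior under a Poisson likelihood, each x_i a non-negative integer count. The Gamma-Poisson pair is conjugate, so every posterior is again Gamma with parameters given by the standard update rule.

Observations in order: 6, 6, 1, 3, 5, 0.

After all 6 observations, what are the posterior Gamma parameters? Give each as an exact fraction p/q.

obs 1: x=6 → posterior Gamma(10, 13)
obs 2: x=6 → posterior Gamma(16, 14)
obs 3: x=1 → posterior Gamma(17, 15)
obs 4: x=3 → posterior Gamma(20, 16)
obs 5: x=5 → posterior Gamma(25, 17)
obs 6: x=0 → posterior Gamma(25, 18)

alpha=25, beta=18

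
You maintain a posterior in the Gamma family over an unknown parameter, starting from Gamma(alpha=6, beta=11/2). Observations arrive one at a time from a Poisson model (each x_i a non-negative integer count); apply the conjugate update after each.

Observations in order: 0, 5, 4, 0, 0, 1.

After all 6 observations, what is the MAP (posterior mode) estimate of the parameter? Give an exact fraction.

obs 1: x=0 → posterior Gamma(6, 13/2)
obs 2: x=5 → posterior Gamma(11, 15/2)
obs 3: x=4 → posterior Gamma(15, 17/2)
obs 4: x=0 → posterior Gamma(15, 19/2)
obs 5: x=0 → posterior Gamma(15, 21/2)
obs 6: x=1 → posterior Gamma(16, 23/2)

30/23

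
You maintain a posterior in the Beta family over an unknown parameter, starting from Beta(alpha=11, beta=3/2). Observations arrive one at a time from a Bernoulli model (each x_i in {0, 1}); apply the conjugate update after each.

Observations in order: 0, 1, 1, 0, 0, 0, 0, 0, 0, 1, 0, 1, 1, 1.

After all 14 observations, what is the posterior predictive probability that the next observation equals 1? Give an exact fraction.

obs 1: x=0 → posterior Beta(11, 5/2)
obs 2: x=1 → posterior Beta(12, 5/2)
obs 3: x=1 → posterior Beta(13, 5/2)
obs 4: x=0 → posterior Beta(13, 7/2)
obs 5: x=0 → posterior Beta(13, 9/2)
obs 6: x=0 → posterior Beta(13, 11/2)
obs 7: x=0 → posterior Beta(13, 13/2)
obs 8: x=0 → posterior Beta(13, 15/2)
obs 9: x=0 → posterior Beta(13, 17/2)
obs 10: x=1 → posterior Beta(14, 17/2)
obs 11: x=0 → posterior Beta(14, 19/2)
obs 12: x=1 → posterior Beta(15, 19/2)
obs 13: x=1 → posterior Beta(16, 19/2)
obs 14: x=1 → posterior Beta(17, 19/2)

34/53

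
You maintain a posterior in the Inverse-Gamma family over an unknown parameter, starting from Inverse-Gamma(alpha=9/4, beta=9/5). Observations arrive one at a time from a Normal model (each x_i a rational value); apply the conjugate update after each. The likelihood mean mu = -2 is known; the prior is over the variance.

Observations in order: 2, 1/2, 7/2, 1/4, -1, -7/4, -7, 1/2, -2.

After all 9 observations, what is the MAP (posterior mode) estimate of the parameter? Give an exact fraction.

3739/620

obs 1: x=2 → posterior Inverse-Gamma(11/4, 49/5)
obs 2: x=1/2 → posterior Inverse-Gamma(13/4, 517/40)
obs 3: x=7/2 → posterior Inverse-Gamma(15/4, 561/20)
obs 4: x=1/4 → posterior Inverse-Gamma(17/4, 4893/160)
obs 5: x=-1 → posterior Inverse-Gamma(19/4, 4973/160)
obs 6: x=-7/4 → posterior Inverse-Gamma(21/4, 2489/80)
obs 7: x=-7 → posterior Inverse-Gamma(23/4, 3489/80)
obs 8: x=1/2 → posterior Inverse-Gamma(25/4, 3739/80)
obs 9: x=-2 → posterior Inverse-Gamma(27/4, 3739/80)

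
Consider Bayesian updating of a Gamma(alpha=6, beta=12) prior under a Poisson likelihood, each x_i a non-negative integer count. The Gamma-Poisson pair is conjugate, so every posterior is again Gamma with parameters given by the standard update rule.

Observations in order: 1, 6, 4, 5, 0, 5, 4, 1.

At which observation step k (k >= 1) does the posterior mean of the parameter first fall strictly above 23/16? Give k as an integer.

k = 6

obs 1: x=1 → posterior Gamma(7, 13)
obs 2: x=6 → posterior Gamma(13, 14)
obs 3: x=4 → posterior Gamma(17, 15)
obs 4: x=5 → posterior Gamma(22, 16)
obs 5: x=0 → posterior Gamma(22, 17)
obs 6: x=5 → posterior Gamma(27, 18)
obs 7: x=4 → posterior Gamma(31, 19)
obs 8: x=1 → posterior Gamma(32, 20)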